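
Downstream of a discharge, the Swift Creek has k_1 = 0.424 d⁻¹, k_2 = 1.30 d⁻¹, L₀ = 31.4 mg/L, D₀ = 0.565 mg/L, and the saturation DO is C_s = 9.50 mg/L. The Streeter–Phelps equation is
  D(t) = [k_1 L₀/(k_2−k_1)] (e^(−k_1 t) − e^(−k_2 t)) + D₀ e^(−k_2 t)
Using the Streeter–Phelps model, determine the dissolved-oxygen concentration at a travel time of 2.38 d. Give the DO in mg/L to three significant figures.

k_1 L₀/(k_2−k_1) = 0.424×31.4/(1.30−0.424) = 13.31/0.8760 = 15.20 mg/L.
e^(−k_1 t) = e^(−0.424×2.380) = 0.3645; e^(−k_2 t) = e^(−1.30×2.380) = 0.04532.
D = 15.20 × (0.3645 − 0.04532) + 0.565 × 0.04532 = 4.852 + 0.02561 = 4.877 mg/L.
DO = C_s − D = 9.50 − 4.877 = 4.623 mg/L.

DO ≈ 4.62 mg/L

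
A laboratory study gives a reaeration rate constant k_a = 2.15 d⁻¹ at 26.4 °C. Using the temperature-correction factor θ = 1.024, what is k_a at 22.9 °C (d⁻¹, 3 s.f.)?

k_a(T₂) = k_a(T₁) · θ^(T₂−T₁) = 2.15 × 1.024^(22.9−26.4)
= 2.15 × 1.024^-3.50 = 2.15 × 0.9203 = 1.979 d⁻¹.

k_a ≈ 1.98 d⁻¹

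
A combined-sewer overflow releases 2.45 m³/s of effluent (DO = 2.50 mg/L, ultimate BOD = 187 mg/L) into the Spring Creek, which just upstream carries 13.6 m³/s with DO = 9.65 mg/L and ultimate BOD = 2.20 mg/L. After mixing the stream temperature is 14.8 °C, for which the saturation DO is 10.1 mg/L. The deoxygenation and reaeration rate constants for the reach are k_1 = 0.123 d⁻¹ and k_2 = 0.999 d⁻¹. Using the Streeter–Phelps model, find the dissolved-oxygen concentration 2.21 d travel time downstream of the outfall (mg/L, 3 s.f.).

DO ≈ 7.15 mg/L

Mixed DO = (13.6×9.65 + 2.45×2.50)/(13.6+2.45) = 137.4/16.05 = 8.559 mg/L.
Mixed L₀ = (13.6×2.20 + 2.45×187)/(16.05) = 488.1/16.05 = 30.41 mg/L.
Initial deficit D₀ = C_s − DO₀ = 10.1 − 8.559 = 1.541 mg/L.
D(2.21) = [0.123×30.41/(0.999−0.123)](e^(−0.123×2.21) − e^(−0.999×2.21)) + 1.541 e^(−0.999×2.21)
= 4.270 × (0.7620 − 0.1099) + 1.541 × 0.1099 = 2.954 mg/L.
DO = 10.1 − 2.954 = 7.146 mg/L.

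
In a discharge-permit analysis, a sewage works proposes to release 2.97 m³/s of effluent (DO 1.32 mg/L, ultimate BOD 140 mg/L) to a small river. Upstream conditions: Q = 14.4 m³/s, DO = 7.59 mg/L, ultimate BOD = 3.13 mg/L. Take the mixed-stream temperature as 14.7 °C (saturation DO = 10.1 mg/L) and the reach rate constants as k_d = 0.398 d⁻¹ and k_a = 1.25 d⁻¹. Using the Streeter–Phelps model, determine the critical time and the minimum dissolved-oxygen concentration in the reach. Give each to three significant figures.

t_c ≈ 0.943 d; minimum DO ≈ 4.30 mg/L

Mixed DO = (14.4×7.59 + 2.97×1.32)/(14.4+2.97) = 113.2/17.37 = 6.518 mg/L.
Mixed L₀ = (14.4×3.13 + 2.97×140)/(17.37) = 460.9/17.37 = 26.53 mg/L.
Initial deficit D₀ = C_s − DO₀ = 10.1 − 6.518 = 3.582 mg/L.
t_c = (1/0.8520) ln[(1.25/0.398)(1 − 3.582×0.8520/(0.398×26.53))] = 1.174 × ln(2.233) = 0.9429 d.
D_c = (0.398/1.25) × 26.53 × e^(−0.398×0.9429) = 0.3184 × 26.53 × 0.6871 = 5.805 mg/L.
Minimum DO = 10.1 − 5.805 = 4.295 mg/L.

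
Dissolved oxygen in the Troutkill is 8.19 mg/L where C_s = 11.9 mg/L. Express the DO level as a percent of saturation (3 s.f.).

68.8 % saturation

% saturation = C/C_s × 100 = 8.19/11.9 × 100 = 68.8 %.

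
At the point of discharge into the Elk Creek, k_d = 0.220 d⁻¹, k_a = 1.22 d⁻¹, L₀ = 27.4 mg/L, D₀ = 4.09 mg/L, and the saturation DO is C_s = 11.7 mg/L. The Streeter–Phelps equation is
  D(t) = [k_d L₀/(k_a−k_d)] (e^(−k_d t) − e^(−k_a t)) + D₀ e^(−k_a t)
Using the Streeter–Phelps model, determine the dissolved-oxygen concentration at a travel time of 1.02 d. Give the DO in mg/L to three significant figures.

k_d L₀/(k_a−k_d) = 0.220×27.4/(1.22−0.220) = 6.028/1.000 = 6.028 mg/L.
e^(−k_d t) = e^(−0.220×1.020) = 0.7990; e^(−k_a t) = e^(−1.22×1.020) = 0.2881.
D = 6.028 × (0.7990 − 0.2881) + 4.09 × 0.2881 = 3.080 + 1.178 = 4.258 mg/L.
DO = C_s − D = 11.7 − 4.258 = 7.442 mg/L.

DO ≈ 7.44 mg/L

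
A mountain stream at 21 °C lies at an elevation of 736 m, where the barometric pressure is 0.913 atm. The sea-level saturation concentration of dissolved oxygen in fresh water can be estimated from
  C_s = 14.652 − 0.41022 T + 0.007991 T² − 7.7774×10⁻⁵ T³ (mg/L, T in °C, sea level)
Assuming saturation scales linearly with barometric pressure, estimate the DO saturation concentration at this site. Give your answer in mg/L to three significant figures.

C_s ≈ 8.07 mg/L

At sea level: C_s = 14.652 − 0.41022×21 + 0.007991×21² − 7.7774×10⁻⁵×21³ = 8.841 mg/L.
Pressure correction: C_s' = 8.841 × 0.913 = 8.072 mg/L.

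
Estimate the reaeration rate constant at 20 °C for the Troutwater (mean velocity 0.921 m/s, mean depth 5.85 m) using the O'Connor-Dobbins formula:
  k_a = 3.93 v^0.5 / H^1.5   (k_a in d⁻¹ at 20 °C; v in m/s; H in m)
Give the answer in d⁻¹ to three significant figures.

k_a ≈ 0.267 d⁻¹

k_a = 3.93 × 0.921^0.5 / 5.85^1.5 = 3.93 × 0.9597 / 14.15 = 0.2666 d⁻¹.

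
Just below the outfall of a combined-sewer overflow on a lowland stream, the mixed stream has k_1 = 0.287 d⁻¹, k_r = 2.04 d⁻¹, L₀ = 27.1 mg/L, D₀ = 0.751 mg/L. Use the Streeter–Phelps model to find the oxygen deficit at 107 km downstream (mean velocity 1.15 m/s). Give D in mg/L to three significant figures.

D ≈ 2.85 mg/L

Travel time t = x/v = 107 km / (1.15 m/s) = 107000 m / 1.15 m/s = 93040 s = 1.077 d.
k_1 L₀/(k_r−k_1) = 0.287×27.1/(2.04−0.287) = 7.778/1.753 = 4.437 mg/L.
e^(−k_1 t) = e^(−0.287×1.077) = 0.7341; e^(−k_r t) = e^(−2.04×1.077) = 0.1112.
D = 4.437 × (0.7341 − 0.1112) + 0.751 × 0.1112 = 2.764 + 0.08347 = 2.848 mg/L.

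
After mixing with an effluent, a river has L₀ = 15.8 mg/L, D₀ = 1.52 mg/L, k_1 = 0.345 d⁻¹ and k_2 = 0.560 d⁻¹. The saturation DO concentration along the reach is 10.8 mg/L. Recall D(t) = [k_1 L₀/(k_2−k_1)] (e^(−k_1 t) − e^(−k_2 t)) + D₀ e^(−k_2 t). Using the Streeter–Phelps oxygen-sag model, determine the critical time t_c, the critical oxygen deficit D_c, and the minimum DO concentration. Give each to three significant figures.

t_c ≈ 1.97 d; D_c ≈ 4.94 mg/L; min DO ≈ 5.86 mg/L

t_c = [1/(k_2−k_1)] ln[(k_2/k_1)(1 − D₀(k_2−k_1)/(k_1 L₀))]
= [1/(0.560−0.345)] ln[(0.560/0.345)(1 − 1.52×0.2150/(0.345×15.8))]
= (1/0.2150) ln[1.623 × 0.9400] = 4.651 × ln(1.526) = 4.651 × 0.4226 = 1.965 d.
L(t_c) = L₀ e^(−k_1 t_c) = 15.8 × 0.5076 = 8.020 mg/L, and at the critical point k_2 D_c = k_1 L, so D_c = (0.345/0.560) × 8.020 = 4.941 mg/L.
Minimum DO = C_s − D_c = 10.8 − 4.941 = 5.859 mg/L.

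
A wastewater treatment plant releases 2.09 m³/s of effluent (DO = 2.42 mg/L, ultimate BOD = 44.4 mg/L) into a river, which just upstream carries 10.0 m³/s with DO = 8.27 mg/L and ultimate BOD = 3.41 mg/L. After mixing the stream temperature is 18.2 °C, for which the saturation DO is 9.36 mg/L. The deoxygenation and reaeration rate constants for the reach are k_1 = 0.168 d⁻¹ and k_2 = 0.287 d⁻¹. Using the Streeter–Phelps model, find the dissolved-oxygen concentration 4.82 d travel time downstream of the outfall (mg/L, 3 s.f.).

Mixed DO = (10.0×8.27 + 2.09×2.42)/(10.0+2.09) = 87.76/12.09 = 7.259 mg/L.
Mixed L₀ = (10.0×3.41 + 2.09×44.4)/(12.09) = 126.9/12.09 = 10.50 mg/L.
Initial deficit D₀ = C_s − DO₀ = 9.36 − 7.259 = 2.101 mg/L.
D(4.82) = [0.168×10.50/(0.287−0.168)](e^(−0.168×4.82) − e^(−0.287×4.82)) + 2.101 e^(−0.287×4.82)
= 14.82 × (0.4450 − 0.2507) + 2.101 × 0.2507 = 3.405 mg/L.
DO = 9.36 − 3.405 = 5.955 mg/L.

DO ≈ 5.96 mg/L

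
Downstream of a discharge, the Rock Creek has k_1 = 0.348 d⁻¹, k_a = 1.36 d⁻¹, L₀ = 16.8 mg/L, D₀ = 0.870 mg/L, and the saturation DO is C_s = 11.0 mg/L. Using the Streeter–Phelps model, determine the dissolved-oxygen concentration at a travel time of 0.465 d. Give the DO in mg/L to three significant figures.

DO ≈ 8.69 mg/L

k_1 L₀/(k_a−k_1) = 0.348×16.8/(1.36−0.348) = 5.846/1.012 = 5.777 mg/L.
e^(−k_1 t) = e^(−0.348×0.4650) = 0.8506; e^(−k_a t) = e^(−1.36×0.4650) = 0.5313.
D = 5.777 × (0.8506 − 0.5313) + 0.870 × 0.5313 = 1.844 + 0.4622 = 2.307 mg/L.
DO = C_s − D = 11.0 − 2.307 = 8.693 mg/L.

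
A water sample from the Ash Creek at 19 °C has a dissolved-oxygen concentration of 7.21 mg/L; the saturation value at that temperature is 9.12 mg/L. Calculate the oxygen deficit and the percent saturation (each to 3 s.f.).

D ≈ 1.91 mg/L; 79.1 % saturation

D = C_s − C = 9.12 − 7.21 = 1.91 mg/L.
% saturation = 7.21/9.12 × 100 = 79.1 %.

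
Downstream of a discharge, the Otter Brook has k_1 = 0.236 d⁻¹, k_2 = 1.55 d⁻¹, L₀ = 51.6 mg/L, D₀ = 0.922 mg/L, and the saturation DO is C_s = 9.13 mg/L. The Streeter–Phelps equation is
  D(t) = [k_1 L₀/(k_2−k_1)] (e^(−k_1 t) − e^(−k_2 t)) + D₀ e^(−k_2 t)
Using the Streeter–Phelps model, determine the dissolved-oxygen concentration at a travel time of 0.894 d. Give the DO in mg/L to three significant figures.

DO ≈ 3.71 mg/L

k_1 L₀/(k_2−k_1) = 0.236×51.6/(1.55−0.236) = 12.18/1.314 = 9.268 mg/L.
e^(−k_1 t) = e^(−0.236×0.8940) = 0.8098; e^(−k_2 t) = e^(−1.55×0.8940) = 0.2501.
D = 9.268 × (0.8098 − 0.2501) + 0.922 × 0.2501 = 5.186 + 0.2306 = 5.417 mg/L.
DO = C_s − D = 9.13 − 5.417 = 3.713 mg/L.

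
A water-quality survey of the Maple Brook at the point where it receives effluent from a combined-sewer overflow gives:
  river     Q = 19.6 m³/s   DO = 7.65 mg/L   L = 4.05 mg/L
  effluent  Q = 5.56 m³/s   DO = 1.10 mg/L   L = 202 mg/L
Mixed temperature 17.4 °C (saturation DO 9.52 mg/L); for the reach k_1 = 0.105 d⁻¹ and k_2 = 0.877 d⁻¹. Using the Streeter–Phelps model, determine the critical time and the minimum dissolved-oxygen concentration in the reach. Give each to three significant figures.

Mixed DO = (19.6×7.65 + 5.56×1.10)/(19.6+5.56) = 156.1/25.16 = 6.203 mg/L.
Mixed L₀ = (19.6×4.05 + 5.56×202)/(25.16) = 1202/25.16 = 47.79 mg/L.
Initial deficit D₀ = C_s − DO₀ = 9.52 − 6.203 = 3.317 mg/L.
t_c = (1/0.7720) ln[(0.877/0.105)(1 − 3.317×0.7720/(0.105×47.79))] = 1.295 × ln(4.090) = 1.824 d.
D_c = (0.105/0.877) × 47.79 × e^(−0.105×1.824) = 0.1197 × 47.79 × 0.8257 = 4.725 mg/L.
Minimum DO = 9.52 − 4.725 = 4.795 mg/L.

t_c ≈ 1.82 d; minimum DO ≈ 4.80 mg/L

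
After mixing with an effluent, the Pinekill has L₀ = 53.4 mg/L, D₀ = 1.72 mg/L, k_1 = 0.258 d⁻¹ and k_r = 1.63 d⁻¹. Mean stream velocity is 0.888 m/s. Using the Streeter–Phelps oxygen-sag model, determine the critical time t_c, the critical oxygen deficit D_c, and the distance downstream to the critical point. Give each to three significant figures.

At the critical point dD/dt = 0, so k_1 L₀ e^(−k_1 t) = k_r D. Substituting D(t) from the Streeter–Phelps equation and solving for t gives
t_c = ln[(k_r/k_1)(1 − D₀(k_r−k_1)/(k_1 L₀))] / (k_r−k_1).
Here k_r−k_1 = 1.372 d⁻¹ and 1 − D₀(k_r−k_1)/(k_1 L₀) = 1 − 1.72×1.372/(0.258×53.4) = 0.8287, so
t_c = ln(6.318 × 0.8287) / 1.372 = 1.655 / 1.372 = 1.207 d.
L(t_c) = L₀ e^(−k_1 t_c) = 53.4 × 0.7325 = 39.11 mg/L, and at the critical point k_r D_c = k_1 L, so D_c = (0.258/1.63) × 39.11 = 6.191 mg/L.
x_c = v t_c = 0.888 m/s × 1.207 d × 86400 s/d = 92580 m ≈ 92.6 km.

t_c ≈ 1.21 d; D_c ≈ 6.19 mg/L; x_c ≈ 92.6 km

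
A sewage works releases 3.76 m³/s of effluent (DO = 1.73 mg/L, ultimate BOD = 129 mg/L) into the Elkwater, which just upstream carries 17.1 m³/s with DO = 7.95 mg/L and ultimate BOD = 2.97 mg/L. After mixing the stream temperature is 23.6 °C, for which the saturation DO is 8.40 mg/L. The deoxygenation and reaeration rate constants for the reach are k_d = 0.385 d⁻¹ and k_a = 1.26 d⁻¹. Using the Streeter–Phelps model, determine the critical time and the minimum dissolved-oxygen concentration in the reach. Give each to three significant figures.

Mixed DO = (17.1×7.95 + 3.76×1.73)/(17.1+3.76) = 142.4/20.86 = 6.829 mg/L.
Mixed L₀ = (17.1×2.97 + 3.76×129)/(20.86) = 535.8/20.86 = 25.69 mg/L.
Initial deficit D₀ = C_s − DO₀ = 8.40 − 6.829 = 1.571 mg/L.
t_c = (1/0.8750) ln[(1.26/0.385)(1 − 1.571×0.8750/(0.385×25.69))] = 1.143 × ln(2.818) = 1.184 d.
D_c = (0.385/1.26) × 25.69 × e^(−0.385×1.184) = 0.3056 × 25.69 × 0.6339 = 4.976 mg/L.
Minimum DO = 8.40 − 4.976 = 3.424 mg/L.

t_c ≈ 1.18 d; minimum DO ≈ 3.42 mg/L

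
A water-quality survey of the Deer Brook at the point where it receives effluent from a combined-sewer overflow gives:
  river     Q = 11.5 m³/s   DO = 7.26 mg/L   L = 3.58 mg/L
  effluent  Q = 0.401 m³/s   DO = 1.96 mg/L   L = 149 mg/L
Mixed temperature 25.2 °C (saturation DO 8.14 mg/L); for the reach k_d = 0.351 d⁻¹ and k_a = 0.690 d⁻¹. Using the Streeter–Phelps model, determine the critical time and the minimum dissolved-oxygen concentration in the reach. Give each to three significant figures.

t_c ≈ 1.61 d; minimum DO ≈ 5.69 mg/L

Mixed DO = (11.5×7.26 + 0.401×1.96)/(11.5+0.401) = 84.28/11.90 = 7.081 mg/L.
Mixed L₀ = (11.5×3.58 + 0.401×149)/(11.90) = 100.9/11.90 = 8.480 mg/L.
Initial deficit D₀ = C_s − DO₀ = 8.14 − 7.081 = 1.059 mg/L.
t_c = (1/0.3390) ln[(0.690/0.351)(1 − 1.059×0.3390/(0.351×8.480))] = 2.950 × ln(1.729) = 1.615 d.
D_c = (0.351/0.690) × 8.480 × e^(−0.351×1.615) = 0.5087 × 8.480 × 0.5673 = 2.447 mg/L.
Minimum DO = 8.14 − 2.447 = 5.693 mg/L.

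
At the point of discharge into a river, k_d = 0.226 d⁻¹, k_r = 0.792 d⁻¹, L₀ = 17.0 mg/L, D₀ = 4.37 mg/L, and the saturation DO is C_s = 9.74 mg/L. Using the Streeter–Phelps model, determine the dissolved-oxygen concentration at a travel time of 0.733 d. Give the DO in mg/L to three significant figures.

DO ≈ 5.34 mg/L

k_d L₀/(k_r−k_d) = 0.226×17.0/(0.792−0.226) = 3.842/0.5660 = 6.788 mg/L.
e^(−k_d t) = e^(−0.226×0.7330) = 0.8473; e^(−k_r t) = e^(−0.792×0.7330) = 0.5596.
D = 6.788 × (0.8473 − 0.5596) + 4.37 × 0.5596 = 1.953 + 2.445 = 4.399 mg/L.
DO = C_s − D = 9.74 − 4.399 = 5.341 mg/L.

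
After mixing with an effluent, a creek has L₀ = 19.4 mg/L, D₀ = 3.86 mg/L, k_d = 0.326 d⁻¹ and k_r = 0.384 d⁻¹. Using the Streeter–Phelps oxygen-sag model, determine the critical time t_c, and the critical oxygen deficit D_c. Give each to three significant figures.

t_c ≈ 2.20 d; D_c ≈ 8.03 mg/L

t_c = [1/(k_r−k_d)] ln[(k_r/k_d)(1 − D₀(k_r−k_d)/(k_d L₀))]
= [1/(0.384−0.326)] ln[(0.384/0.326)(1 − 3.86×0.05800/(0.326×19.4))]
= (1/0.05800) ln[1.178 × 0.9646] = 17.24 × ln(1.136) = 17.24 × 0.1277 = 2.202 d.
D_c = (k_d/k_r) L₀ e^(−k_d t_c) = (0.326/0.384) × 19.4 × e^(−0.326×2.202) = 0.8490 × 19.4 × 0.4878 = 8.034 mg/L.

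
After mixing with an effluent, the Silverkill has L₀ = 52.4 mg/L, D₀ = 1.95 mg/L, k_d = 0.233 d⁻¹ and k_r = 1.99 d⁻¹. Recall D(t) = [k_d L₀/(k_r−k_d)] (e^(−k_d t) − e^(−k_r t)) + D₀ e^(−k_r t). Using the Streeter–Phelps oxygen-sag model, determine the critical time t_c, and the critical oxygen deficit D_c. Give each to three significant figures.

t_c ≈ 1.03 d; D_c ≈ 4.82 mg/L

At the critical point dD/dt = 0, so k_d L₀ e^(−k_d t) = k_r D. Substituting D(t) from the Streeter–Phelps equation and solving for t gives
t_c = ln[(k_r/k_d)(1 − D₀(k_r−k_d)/(k_d L₀))] / (k_r−k_d).
Here k_r−k_d = 1.757 d⁻¹ and 1 − D₀(k_r−k_d)/(k_d L₀) = 1 − 1.95×1.757/(0.233×52.4) = 0.7194, so
t_c = ln(8.541 × 0.7194) / 1.757 = 1.815 / 1.757 = 1.033 d.
L(t_c) = L₀ e^(−k_d t_c) = 52.4 × 0.7860 = 41.19 mg/L, and at the critical point k_r D_c = k_d L, so D_c = (0.233/1.99) × 41.19 = 4.823 mg/L.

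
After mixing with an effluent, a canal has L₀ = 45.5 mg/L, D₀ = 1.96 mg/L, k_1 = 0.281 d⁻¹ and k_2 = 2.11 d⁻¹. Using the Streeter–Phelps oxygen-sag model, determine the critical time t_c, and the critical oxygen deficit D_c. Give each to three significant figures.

At the critical point dD/dt = 0, so k_1 L₀ e^(−k_1 t) = k_2 D. Substituting D(t) from the Streeter–Phelps equation and solving for t gives
t_c = ln[(k_2/k_1)(1 − D₀(k_2−k_1)/(k_1 L₀))] / (k_2−k_1).
Here k_2−k_1 = 1.829 d⁻¹ and 1 − D₀(k_2−k_1)/(k_1 L₀) = 1 − 1.96×1.829/(0.281×45.5) = 0.7196, so
t_c = ln(7.509 × 0.7196) / 1.829 = 1.687 / 1.829 = 0.9224 d.
D_c = (k_1/k_2) L₀ e^(−k_1 t_c) = (0.281/2.11) × 45.5 × e^(−0.281×0.9224) = 0.1332 × 45.5 × 0.7717 = 4.676 mg/L.

t_c ≈ 0.922 d; D_c ≈ 4.68 mg/L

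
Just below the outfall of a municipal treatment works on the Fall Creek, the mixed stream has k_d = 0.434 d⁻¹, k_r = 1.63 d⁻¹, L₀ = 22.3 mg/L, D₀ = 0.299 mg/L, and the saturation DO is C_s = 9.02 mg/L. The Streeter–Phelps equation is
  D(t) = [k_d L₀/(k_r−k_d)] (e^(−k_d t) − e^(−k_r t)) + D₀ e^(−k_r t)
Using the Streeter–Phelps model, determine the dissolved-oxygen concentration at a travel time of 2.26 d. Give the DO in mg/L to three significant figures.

k_d L₀/(k_r−k_d) = 0.434×22.3/(1.63−0.434) = 9.678/1.196 = 8.092 mg/L.
e^(−k_d t) = e^(−0.434×2.260) = 0.3750; e^(−k_r t) = e^(−1.63×2.260) = 0.02513.
D = 8.092 × (0.3750 − 0.02513) + 0.299 × 0.02513 = 2.831 + 0.007513 = 2.839 mg/L.
DO = C_s − D = 9.02 − 2.839 = 6.181 mg/L.

DO ≈ 6.18 mg/L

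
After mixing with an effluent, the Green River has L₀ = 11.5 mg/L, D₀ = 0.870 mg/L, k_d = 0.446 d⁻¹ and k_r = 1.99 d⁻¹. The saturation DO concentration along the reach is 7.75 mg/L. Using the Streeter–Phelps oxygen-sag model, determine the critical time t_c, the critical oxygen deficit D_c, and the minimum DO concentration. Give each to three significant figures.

At the critical point dD/dt = 0, so k_d L₀ e^(−k_d t) = k_r D. Substituting D(t) from the Streeter–Phelps equation and solving for t gives
t_c = ln[(k_r/k_d)(1 − D₀(k_r−k_d)/(k_d L₀))] / (k_r−k_d).
Here k_r−k_d = 1.544 d⁻¹ and 1 − D₀(k_r−k_d)/(k_d L₀) = 1 − 0.870×1.544/(0.446×11.5) = 0.7381, so
t_c = ln(4.462 × 0.7381) / 1.544 = 1.192 / 1.544 = 0.7720 d.
D_c = (k_d/k_r) L₀ e^(−k_d t_c) = (0.446/1.99) × 11.5 × e^(−0.446×0.7720) = 0.2241 × 11.5 × 0.7087 = 1.827 mg/L.
Minimum DO = C_s − D_c = 7.75 − 1.827 = 5.923 mg/L.

t_c ≈ 0.772 d; D_c ≈ 1.83 mg/L; min DO ≈ 5.92 mg/L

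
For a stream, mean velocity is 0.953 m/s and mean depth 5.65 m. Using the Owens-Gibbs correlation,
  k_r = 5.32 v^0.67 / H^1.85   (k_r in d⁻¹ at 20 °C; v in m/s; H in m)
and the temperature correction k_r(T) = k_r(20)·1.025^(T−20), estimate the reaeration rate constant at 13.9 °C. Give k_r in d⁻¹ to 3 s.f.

k_r ≈ 0.180 d⁻¹

k_r(20) = 5.32 × 0.953^0.67 / 5.65^1.85 = 5.32 × 0.9683 / 24.62 = 0.2092 d⁻¹.
k_r(13.9) = 0.2092 × 1.025^(13.9−20) = 0.2092 × 0.8602 = 0.1800 d⁻¹.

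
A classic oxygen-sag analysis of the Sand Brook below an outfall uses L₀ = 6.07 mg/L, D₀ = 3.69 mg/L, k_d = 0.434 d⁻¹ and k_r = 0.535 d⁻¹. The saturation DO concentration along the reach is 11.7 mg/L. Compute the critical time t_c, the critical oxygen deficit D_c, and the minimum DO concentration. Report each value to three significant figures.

t_c = [1/(k_r−k_d)] ln[(k_r/k_d)(1 − D₀(k_r−k_d)/(k_d L₀))]
= [1/(0.535−0.434)] ln[(0.535/0.434)(1 − 3.69×0.1010/(0.434×6.07))]
= (1/0.1010) ln[1.233 × 0.8585] = 9.901 × ln(1.058) = 9.901 × 0.05669 = 0.5613 d.
D_c = (k_d/k_r) L₀ e^(−k_d t_c) = (0.434/0.535) × 6.07 × e^(−0.434×0.5613) = 0.8112 × 6.07 × 0.7838 = 3.860 mg/L.
Minimum DO = C_s − D_c = 11.7 − 3.860 = 7.840 mg/L.

t_c ≈ 0.561 d; D_c ≈ 3.86 mg/L; min DO ≈ 7.84 mg/L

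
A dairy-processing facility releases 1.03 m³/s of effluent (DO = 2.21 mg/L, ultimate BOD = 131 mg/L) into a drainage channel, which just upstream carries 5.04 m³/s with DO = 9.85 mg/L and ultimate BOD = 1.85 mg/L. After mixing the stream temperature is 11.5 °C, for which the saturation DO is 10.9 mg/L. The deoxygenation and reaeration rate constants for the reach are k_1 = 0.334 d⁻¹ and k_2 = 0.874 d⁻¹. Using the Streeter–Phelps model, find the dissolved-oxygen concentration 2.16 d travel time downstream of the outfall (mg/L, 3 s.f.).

DO ≈ 5.63 mg/L

Mixed DO = (5.04×9.85 + 1.03×2.21)/(5.04+1.03) = 51.92/6.070 = 8.554 mg/L.
Mixed L₀ = (5.04×1.85 + 1.03×131)/(6.070) = 144.3/6.070 = 23.77 mg/L.
Initial deficit D₀ = C_s − DO₀ = 10.9 − 8.554 = 2.346 mg/L.
D(2.16) = [0.334×23.77/(0.874−0.334)](e^(−0.334×2.16) − e^(−0.874×2.16)) + 2.346 e^(−0.874×2.16)
= 14.70 × (0.4861 − 0.1514) + 2.346 × 0.1514 = 5.274 mg/L.
DO = 10.9 − 5.274 = 5.626 mg/L.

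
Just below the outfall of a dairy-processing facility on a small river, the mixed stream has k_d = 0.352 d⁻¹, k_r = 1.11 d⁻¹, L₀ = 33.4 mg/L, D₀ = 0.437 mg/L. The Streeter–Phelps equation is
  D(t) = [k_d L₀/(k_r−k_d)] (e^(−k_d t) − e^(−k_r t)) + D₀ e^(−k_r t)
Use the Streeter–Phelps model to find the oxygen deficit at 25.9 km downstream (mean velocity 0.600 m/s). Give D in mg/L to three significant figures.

Travel time t = x/v = 25.9 km / (0.600 m/s) = 25900 m / 0.600 m/s = 43170 s = 0.4996 d.
k_d L₀/(k_r−k_d) = 0.352×33.4/(1.11−0.352) = 11.76/0.7580 = 15.51 mg/L.
e^(−k_d t) = e^(−0.352×0.4996) = 0.8387; e^(−k_r t) = e^(−1.11×0.4996) = 0.5743.
D = 15.51 × (0.8387 − 0.5743) + 0.437 × 0.5743 = 4.101 + 0.2510 = 4.352 mg/L.

D ≈ 4.35 mg/L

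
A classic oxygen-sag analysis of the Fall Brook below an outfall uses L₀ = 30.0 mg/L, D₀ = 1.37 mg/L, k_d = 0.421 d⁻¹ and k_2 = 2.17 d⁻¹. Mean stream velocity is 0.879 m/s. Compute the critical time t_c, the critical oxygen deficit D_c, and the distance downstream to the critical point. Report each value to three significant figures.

t_c ≈ 0.817 d; D_c ≈ 4.13 mg/L; x_c ≈ 62.1 km

At the critical point dD/dt = 0, so k_d L₀ e^(−k_d t) = k_2 D. Substituting D(t) from the Streeter–Phelps equation and solving for t gives
t_c = ln[(k_2/k_d)(1 − D₀(k_2−k_d)/(k_d L₀))] / (k_2−k_d).
Here k_2−k_d = 1.749 d⁻¹ and 1 − D₀(k_2−k_d)/(k_d L₀) = 1 − 1.37×1.749/(0.421×30.0) = 0.8103, so
t_c = ln(5.154 × 0.8103) / 1.749 = 1.429 / 1.749 = 0.8173 d.
L(t_c) = L₀ e^(−k_d t_c) = 30.0 × 0.7089 = 21.27 mg/L, and at the critical point k_2 D_c = k_d L, so D_c = (0.421/2.17) × 21.27 = 4.126 mg/L.
x_c = v t_c = 0.879 m/s × 0.8173 d × 86400 s/d = 62070 m ≈ 62.1 km.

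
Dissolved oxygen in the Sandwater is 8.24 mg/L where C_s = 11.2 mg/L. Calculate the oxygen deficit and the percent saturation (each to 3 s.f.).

D = C_s − C = 11.2 − 8.24 = 2.96 mg/L.
% saturation = 8.24/11.2 × 100 = 73.6 %.

D ≈ 2.96 mg/L; 73.6 % saturation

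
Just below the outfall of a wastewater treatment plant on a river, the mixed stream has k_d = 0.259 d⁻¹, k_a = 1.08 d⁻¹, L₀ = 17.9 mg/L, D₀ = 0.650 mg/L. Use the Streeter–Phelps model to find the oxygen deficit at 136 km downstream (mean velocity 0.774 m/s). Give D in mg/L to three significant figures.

Travel time t = x/v = 136 km / (0.774 m/s) = 136000 m / 0.774 m/s = 175700 s = 2.034 d.
k_d L₀/(k_a−k_d) = 0.259×17.9/(1.08−0.259) = 4.636/0.8210 = 5.647 mg/L.
e^(−k_d t) = e^(−0.259×2.034) = 0.5905; e^(−k_a t) = e^(−1.08×2.034) = 0.1112.
D = 5.647 × (0.5905 − 0.1112) + 0.650 × 0.1112 = 2.707 + 0.07228 = 2.779 mg/L.

D ≈ 2.78 mg/L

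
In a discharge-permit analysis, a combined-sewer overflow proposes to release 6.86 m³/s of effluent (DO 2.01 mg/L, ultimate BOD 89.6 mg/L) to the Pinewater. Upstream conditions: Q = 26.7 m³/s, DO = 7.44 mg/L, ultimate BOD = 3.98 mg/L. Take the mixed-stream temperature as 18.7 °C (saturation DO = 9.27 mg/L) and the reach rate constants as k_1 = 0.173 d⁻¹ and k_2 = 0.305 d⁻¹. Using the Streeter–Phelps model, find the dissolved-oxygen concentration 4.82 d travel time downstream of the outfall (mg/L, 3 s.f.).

DO ≈ 2.84 mg/L

Mixed DO = (26.7×7.44 + 6.86×2.01)/(26.7+6.86) = 212.4/33.56 = 6.330 mg/L.
Mixed L₀ = (26.7×3.98 + 6.86×89.6)/(33.56) = 720.9/33.56 = 21.48 mg/L.
Initial deficit D₀ = C_s − DO₀ = 9.27 − 6.330 = 2.940 mg/L.
D(4.82) = [0.173×21.48/(0.305−0.173)](e^(−0.173×4.82) − e^(−0.305×4.82)) + 2.940 e^(−0.305×4.82)
= 28.15 × (0.4344 − 0.2299) + 2.940 × 0.2299 = 6.432 mg/L.
DO = 9.27 − 6.432 = 2.838 mg/L.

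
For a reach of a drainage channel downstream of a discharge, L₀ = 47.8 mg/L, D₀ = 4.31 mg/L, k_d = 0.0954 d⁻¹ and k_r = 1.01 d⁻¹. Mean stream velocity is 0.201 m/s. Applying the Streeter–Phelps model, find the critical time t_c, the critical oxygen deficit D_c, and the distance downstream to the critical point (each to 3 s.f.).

At the critical point dD/dt = 0, so k_d L₀ e^(−k_d t) = k_r D. Substituting D(t) from the Streeter–Phelps equation and solving for t gives
t_c = ln[(k_r/k_d)(1 − D₀(k_r−k_d)/(k_d L₀))] / (k_r−k_d).
Here k_r−k_d = 0.9146 d⁻¹ and 1 − D₀(k_r−k_d)/(k_d L₀) = 1 − 4.31×0.9146/(0.0954×47.8) = 0.1356, so
t_c = ln(10.59 × 0.1356) / 0.9146 = 0.3613 / 0.9146 = 0.3951 d.
D_c = (k_d/k_r) L₀ e^(−k_d t_c) = (0.0954/1.01) × 47.8 × e^(−0.0954×0.3951) = 0.09446 × 47.8 × 0.9630 = 4.348 mg/L.
x_c = v t_c = 0.201 m/s × 0.3951 d × 86400 s/d = 6861 m ≈ 6.86 km.

t_c ≈ 0.395 d; D_c ≈ 4.35 mg/L; x_c ≈ 6.86 km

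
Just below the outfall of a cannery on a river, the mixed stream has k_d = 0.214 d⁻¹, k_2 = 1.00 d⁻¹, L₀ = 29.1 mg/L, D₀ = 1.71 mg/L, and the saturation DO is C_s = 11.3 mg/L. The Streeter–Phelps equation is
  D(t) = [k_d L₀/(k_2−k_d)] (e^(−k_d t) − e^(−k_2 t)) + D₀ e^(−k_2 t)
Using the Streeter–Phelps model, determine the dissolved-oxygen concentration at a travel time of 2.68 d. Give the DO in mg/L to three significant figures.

DO ≈ 7.26 mg/L

k_d L₀/(k_2−k_d) = 0.214×29.1/(1.00−0.214) = 6.227/0.7860 = 7.923 mg/L.
e^(−k_d t) = e^(−0.214×2.680) = 0.5635; e^(−k_2 t) = e^(−1.00×2.680) = 0.06856.
D = 7.923 × (0.5635 − 0.06856) + 1.71 × 0.06856 = 3.922 + 0.1172 = 4.039 mg/L.
DO = C_s − D = 11.3 − 4.039 = 7.261 mg/L.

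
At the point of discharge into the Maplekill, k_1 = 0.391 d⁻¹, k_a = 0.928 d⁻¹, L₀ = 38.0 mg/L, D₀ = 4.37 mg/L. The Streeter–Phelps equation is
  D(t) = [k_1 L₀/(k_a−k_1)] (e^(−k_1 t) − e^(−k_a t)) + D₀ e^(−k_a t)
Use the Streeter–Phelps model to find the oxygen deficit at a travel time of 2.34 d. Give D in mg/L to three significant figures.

k_1 L₀/(k_a−k_1) = 0.391×38.0/(0.928−0.391) = 14.86/0.5370 = 27.67 mg/L.
e^(−k_1 t) = e^(−0.391×2.340) = 0.4005; e^(−k_a t) = e^(−0.928×2.340) = 0.1140.
D = 27.67 × (0.4005 − 0.1140) + 4.37 × 0.1140 = 7.928 + 0.4982 = 8.426 mg/L.

D ≈ 8.43 mg/L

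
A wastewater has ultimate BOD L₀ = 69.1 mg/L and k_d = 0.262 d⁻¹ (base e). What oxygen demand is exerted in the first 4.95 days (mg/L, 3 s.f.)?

y ≈ 50.2 mg/L

y_t = L₀(1 − e^(−k_d t)) = 69.1 × (1 − e^(−0.262×4.95))
= 69.1 × (1 − 0.2734) = 69.1 × 0.7266 = 50.21 mg/L.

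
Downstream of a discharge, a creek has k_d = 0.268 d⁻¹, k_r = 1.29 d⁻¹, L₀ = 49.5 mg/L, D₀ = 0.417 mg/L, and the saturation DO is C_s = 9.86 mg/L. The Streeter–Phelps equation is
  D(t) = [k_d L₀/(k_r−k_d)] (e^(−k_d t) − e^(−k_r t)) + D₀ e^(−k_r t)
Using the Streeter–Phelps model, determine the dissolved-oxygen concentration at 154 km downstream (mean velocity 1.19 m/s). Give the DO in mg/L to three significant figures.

Travel time t = x/v = 154 km / (1.19 m/s) = 154000 m / 1.19 m/s = 129400 s = 1.498 d.
k_d L₀/(k_r−k_d) = 0.268×49.5/(1.29−0.268) = 13.27/1.022 = 12.98 mg/L.
e^(−k_d t) = e^(−0.268×1.498) = 0.6694; e^(−k_r t) = e^(−1.29×1.498) = 0.1448.
D = 12.98 × (0.6694 − 0.1448) + 0.417 × 0.1448 = 6.809 + 0.06039 = 6.869 mg/L.
DO = C_s − D = 9.86 − 6.869 = 2.991 mg/L.

DO ≈ 2.99 mg/L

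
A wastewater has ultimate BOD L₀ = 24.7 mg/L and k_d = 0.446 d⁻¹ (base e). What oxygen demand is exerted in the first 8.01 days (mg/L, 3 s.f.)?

y ≈ 24.0 mg/L

y_t = L₀(1 − e^(−k_d t)) = 24.7 × (1 − e^(−0.446×8.01))
= 24.7 × (1 − 0.02809) = 24.7 × 0.9719 = 24.01 mg/L.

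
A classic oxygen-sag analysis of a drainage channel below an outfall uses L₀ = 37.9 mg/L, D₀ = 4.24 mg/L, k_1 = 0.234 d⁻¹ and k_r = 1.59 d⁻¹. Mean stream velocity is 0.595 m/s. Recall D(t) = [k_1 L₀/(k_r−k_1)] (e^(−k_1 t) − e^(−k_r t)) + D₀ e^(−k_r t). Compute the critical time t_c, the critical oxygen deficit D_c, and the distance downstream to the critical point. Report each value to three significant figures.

At the critical point dD/dt = 0, so k_1 L₀ e^(−k_1 t) = k_r D. Substituting D(t) from the Streeter–Phelps equation and solving for t gives
t_c = ln[(k_r/k_1)(1 − D₀(k_r−k_1)/(k_1 L₀))] / (k_r−k_1).
Here k_r−k_1 = 1.356 d⁻¹ and 1 − D₀(k_r−k_1)/(k_1 L₀) = 1 − 4.24×1.356/(0.234×37.9) = 0.3517, so
t_c = ln(6.795 × 0.3517) / 1.356 = 0.8712 / 1.356 = 0.6425 d.
L(t_c) = L₀ e^(−k_1 t_c) = 37.9 × 0.8604 = 32.61 mg/L, and at the critical point k_r D_c = k_1 L, so D_c = (0.234/1.59) × 32.61 = 4.799 mg/L.
x_c = v t_c = 0.595 m/s × 0.6425 d × 86400 s/d = 33030 m ≈ 33.0 km.

t_c ≈ 0.642 d; D_c ≈ 4.80 mg/L; x_c ≈ 33.0 km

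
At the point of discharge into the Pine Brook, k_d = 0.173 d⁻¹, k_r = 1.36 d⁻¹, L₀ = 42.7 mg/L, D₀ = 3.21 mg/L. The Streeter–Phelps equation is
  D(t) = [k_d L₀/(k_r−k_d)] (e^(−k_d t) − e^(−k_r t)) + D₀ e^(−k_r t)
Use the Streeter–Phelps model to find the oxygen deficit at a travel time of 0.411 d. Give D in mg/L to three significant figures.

D ≈ 4.07 mg/L

k_d L₀/(k_r−k_d) = 0.173×42.7/(1.36−0.173) = 7.387/1.187 = 6.223 mg/L.
e^(−k_d t) = e^(−0.173×0.4110) = 0.9314; e^(−k_r t) = e^(−1.36×0.4110) = 0.5718.
D = 6.223 × (0.9314 − 0.5718) + 3.21 × 0.5718 = 2.238 + 1.835 = 4.073 mg/L.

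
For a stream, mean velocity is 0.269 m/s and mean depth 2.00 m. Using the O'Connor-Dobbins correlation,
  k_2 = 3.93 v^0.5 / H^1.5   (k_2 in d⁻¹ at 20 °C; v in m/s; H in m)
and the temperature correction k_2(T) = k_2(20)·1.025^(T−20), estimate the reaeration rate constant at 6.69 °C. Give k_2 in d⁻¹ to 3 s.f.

k_2 ≈ 0.519 d⁻¹

k_2(20) = 3.93 × 0.269^0.5 / 2.00^1.5 = 3.93 × 0.5187 / 2.828 = 0.7206 d⁻¹.
k_2(6.69) = 0.7206 × 1.025^(6.69−20) = 0.7206 × 0.7199 = 0.5188 d⁻¹.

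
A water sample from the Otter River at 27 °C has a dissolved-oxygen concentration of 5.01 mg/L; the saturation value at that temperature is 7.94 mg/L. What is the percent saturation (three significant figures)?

63.1 % saturation

% saturation = C/C_s × 100 = 5.01/7.94 × 100 = 63.1 %.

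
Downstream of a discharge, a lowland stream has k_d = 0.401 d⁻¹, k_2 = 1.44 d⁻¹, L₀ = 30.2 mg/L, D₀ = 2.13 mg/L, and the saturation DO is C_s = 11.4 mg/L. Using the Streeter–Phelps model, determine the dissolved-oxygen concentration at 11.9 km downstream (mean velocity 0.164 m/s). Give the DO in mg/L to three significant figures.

Travel time t = x/v = 11.9 km / (0.164 m/s) = 11900 m / 0.164 m/s = 72560 s = 0.8398 d.
k_d L₀/(k_2−k_d) = 0.401×30.2/(1.44−0.401) = 12.11/1.039 = 11.66 mg/L.
e^(−k_d t) = e^(−0.401×0.8398) = 0.7141; e^(−k_2 t) = e^(−1.44×0.8398) = 0.2984.
D = 11.66 × (0.7141 − 0.2984) + 2.13 × 0.2984 = 4.845 + 0.6356 = 5.481 mg/L.
DO = C_s − D = 11.4 − 5.481 = 5.919 mg/L.

DO ≈ 5.92 mg/L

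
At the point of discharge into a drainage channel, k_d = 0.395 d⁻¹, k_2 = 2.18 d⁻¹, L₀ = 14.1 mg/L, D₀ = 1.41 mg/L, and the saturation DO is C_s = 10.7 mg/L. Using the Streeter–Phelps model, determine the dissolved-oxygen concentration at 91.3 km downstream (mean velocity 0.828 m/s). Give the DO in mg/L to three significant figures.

DO ≈ 8.92 mg/L

Travel time t = x/v = 91.3 km / (0.828 m/s) = 91300 m / 0.828 m/s = 110300 s = 1.276 d.
k_d L₀/(k_2−k_d) = 0.395×14.1/(2.18−0.395) = 5.569/1.785 = 3.120 mg/L.
e^(−k_d t) = e^(−0.395×1.276) = 0.6040; e^(−k_2 t) = e^(−2.18×1.276) = 0.06190.
D = 3.120 × (0.6040 − 0.06190) + 1.41 × 0.06190 = 1.692 + 0.08728 = 1.779 mg/L.
DO = C_s − D = 10.7 − 1.779 = 8.921 mg/L.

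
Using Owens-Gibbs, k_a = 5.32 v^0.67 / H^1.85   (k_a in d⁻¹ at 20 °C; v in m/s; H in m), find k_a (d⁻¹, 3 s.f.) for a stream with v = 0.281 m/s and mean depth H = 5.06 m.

k_a ≈ 0.113 d⁻¹

k_a = 5.32 × 0.281^0.67 / 5.06^1.85 = 5.32 × 0.4272 / 20.08 = 0.1132 d⁻¹.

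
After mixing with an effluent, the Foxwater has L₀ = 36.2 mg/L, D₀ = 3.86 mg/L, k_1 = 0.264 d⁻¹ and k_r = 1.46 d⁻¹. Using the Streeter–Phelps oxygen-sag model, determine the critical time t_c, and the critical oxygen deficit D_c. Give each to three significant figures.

t_c ≈ 0.878 d; D_c ≈ 5.19 mg/L

At the critical point dD/dt = 0, so k_1 L₀ e^(−k_1 t) = k_r D. Substituting D(t) from the Streeter–Phelps equation and solving for t gives
t_c = ln[(k_r/k_1)(1 − D₀(k_r−k_1)/(k_1 L₀))] / (k_r−k_1).
Here k_r−k_1 = 1.196 d⁻¹ and 1 − D₀(k_r−k_1)/(k_1 L₀) = 1 − 3.86×1.196/(0.264×36.2) = 0.5169, so
t_c = ln(5.530 × 0.5169) / 1.196 = 1.050 / 1.196 = 0.8783 d.
D_c = (k_1/k_r) L₀ e^(−k_1 t_c) = (0.264/1.46) × 36.2 × e^(−0.264×0.8783) = 0.1808 × 36.2 × 0.7931 = 5.191 mg/L.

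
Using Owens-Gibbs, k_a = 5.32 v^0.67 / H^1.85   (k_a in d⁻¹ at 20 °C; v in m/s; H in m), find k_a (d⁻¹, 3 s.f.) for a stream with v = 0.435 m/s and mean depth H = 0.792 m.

k_a = 5.32 × 0.435^0.67 / 0.792^1.85 = 5.32 × 0.5725 / 0.6496 = 4.689 d⁻¹.

k_a ≈ 4.69 d⁻¹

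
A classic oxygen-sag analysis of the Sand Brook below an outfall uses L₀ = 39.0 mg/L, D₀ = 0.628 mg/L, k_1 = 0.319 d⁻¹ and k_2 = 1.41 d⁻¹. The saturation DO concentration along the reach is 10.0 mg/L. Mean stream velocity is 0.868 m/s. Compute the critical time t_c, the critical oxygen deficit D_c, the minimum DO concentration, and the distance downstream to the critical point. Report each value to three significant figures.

t_c = [1/(k_2−k_1)] ln[(k_2/k_1)(1 − D₀(k_2−k_1)/(k_1 L₀))]
= [1/(1.41−0.319)] ln[(1.41/0.319)(1 − 0.628×1.091/(0.319×39.0))]
= (1/1.091) ln[4.420 × 0.9449] = 0.9166 × ln(4.177) = 0.9166 × 1.430 = 1.310 d.
D_c = (k_1/k_2) L₀ e^(−k_1 t_c) = (0.319/1.41) × 39.0 × e^(−0.319×1.310) = 0.2262 × 39.0 × 0.6584 = 5.809 mg/L.
Minimum DO = C_s − D_c = 10.0 − 5.809 = 4.191 mg/L.
x_c = v t_c = 0.868 m/s × 1.310 d × 86400 s/d = 98260 m ≈ 98.3 km.

t_c ≈ 1.31 d; D_c ≈ 5.81 mg/L; min DO ≈ 4.19 mg/L; x_c ≈ 98.3 km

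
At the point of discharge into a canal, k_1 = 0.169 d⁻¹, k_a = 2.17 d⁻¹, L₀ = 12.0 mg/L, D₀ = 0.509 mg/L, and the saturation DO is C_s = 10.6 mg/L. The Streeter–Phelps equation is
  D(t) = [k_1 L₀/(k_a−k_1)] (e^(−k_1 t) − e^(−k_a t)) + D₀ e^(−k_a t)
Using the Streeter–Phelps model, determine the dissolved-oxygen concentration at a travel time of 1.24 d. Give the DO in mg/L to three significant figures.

k_1 L₀/(k_a−k_1) = 0.169×12.0/(2.17−0.169) = 2.028/2.001 = 1.013 mg/L.
e^(−k_1 t) = e^(−0.169×1.240) = 0.8109; e^(−k_a t) = e^(−2.17×1.240) = 0.06783.
D = 1.013 × (0.8109 − 0.06783) + 0.509 × 0.06783 = 0.7531 + 0.03452 = 0.7877 mg/L.
DO = C_s − D = 10.6 − 0.7877 = 9.812 mg/L.

DO ≈ 9.81 mg/L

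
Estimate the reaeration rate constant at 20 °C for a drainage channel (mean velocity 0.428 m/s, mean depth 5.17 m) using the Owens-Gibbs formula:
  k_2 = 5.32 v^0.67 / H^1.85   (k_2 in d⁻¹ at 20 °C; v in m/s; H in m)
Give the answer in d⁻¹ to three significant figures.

k_2 = 5.32 × 0.428^0.67 / 5.17^1.85 = 5.32 × 0.5663 / 20.89 = 0.1442 d⁻¹.

k_2 ≈ 0.144 d⁻¹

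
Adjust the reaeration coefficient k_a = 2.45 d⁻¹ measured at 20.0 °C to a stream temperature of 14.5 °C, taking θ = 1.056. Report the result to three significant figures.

k_a ≈ 1.82 d⁻¹

k_a(T₂) = k_a(T₁) · θ^(T₂−T₁) = 2.45 × 1.056^(14.5−20.0)
= 2.45 × 1.056^-5.50 = 2.45 × 0.7411 = 1.816 d⁻¹.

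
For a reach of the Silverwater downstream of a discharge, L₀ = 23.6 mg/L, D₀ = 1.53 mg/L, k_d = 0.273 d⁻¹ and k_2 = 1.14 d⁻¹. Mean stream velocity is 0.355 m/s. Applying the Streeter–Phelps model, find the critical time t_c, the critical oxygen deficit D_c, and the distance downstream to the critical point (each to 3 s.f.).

t_c ≈ 1.38 d; D_c ≈ 3.87 mg/L; x_c ≈ 42.4 km

With k_2/k_d = 4.176 and 1 − D₀(k_2−k_d)/(k_d L₀) = 0.7941,
t_c = ln(4.176 × 0.7941) / (1.14 − 0.273) = ln(3.316) / 0.8670 = 1.199/0.8670 = 1.383 d.
L(t_c) = L₀ e^(−k_d t_c) = 23.6 × 0.6856 = 16.18 mg/L, and at the critical point k_2 D_c = k_d L, so D_c = (0.273/1.14) × 16.18 = 3.875 mg/L.
x_c = v t_c = 0.355 m/s × 1.383 d × 86400 s/d = 42410 m ≈ 42.4 km.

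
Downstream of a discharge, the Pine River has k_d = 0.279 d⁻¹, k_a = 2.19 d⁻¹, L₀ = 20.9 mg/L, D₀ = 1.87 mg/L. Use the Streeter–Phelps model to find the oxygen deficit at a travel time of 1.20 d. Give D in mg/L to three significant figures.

D ≈ 2.10 mg/L

k_d L₀/(k_a−k_d) = 0.279×20.9/(2.19−0.279) = 5.831/1.911 = 3.051 mg/L.
e^(−k_d t) = e^(−0.279×1.200) = 0.7155; e^(−k_a t) = e^(−2.19×1.200) = 0.07222.
D = 3.051 × (0.7155 − 0.07222) + 1.87 × 0.07222 = 1.963 + 0.1351 = 2.098 mg/L.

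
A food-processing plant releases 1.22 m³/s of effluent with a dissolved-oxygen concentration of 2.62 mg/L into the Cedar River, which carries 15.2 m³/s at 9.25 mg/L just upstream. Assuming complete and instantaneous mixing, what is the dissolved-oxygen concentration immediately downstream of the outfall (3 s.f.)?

8.76 mg/L

Flow-weighted mixing: C = (Q_r C_r + Q_w C_w)/(Q_r + Q_w)
= (15.2×9.25 + 1.22×2.62)/(15.2 + 1.22) = 143.8/16.42 = 8.757 mg/L.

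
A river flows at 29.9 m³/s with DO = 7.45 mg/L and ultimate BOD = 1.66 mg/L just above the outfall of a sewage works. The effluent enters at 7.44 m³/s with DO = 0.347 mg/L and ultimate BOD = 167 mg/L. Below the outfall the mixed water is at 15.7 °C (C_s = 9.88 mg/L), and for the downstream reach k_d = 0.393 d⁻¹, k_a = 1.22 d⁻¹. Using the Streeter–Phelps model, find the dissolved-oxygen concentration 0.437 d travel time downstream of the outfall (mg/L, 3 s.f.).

Mixed DO = (29.9×7.45 + 7.44×0.347)/(29.9+7.44) = 225.3/37.34 = 6.035 mg/L.
Mixed L₀ = (29.9×1.66 + 7.44×167)/(37.34) = 1292/37.34 = 34.60 mg/L.
Initial deficit D₀ = C_s − DO₀ = 9.88 − 6.035 = 3.845 mg/L.
D(0.437) = [0.393×34.60/(1.22−0.393)](e^(−0.393×0.437) − e^(−1.22×0.437)) + 3.845 e^(−1.22×0.437)
= 16.44 × (0.8422 − 0.5868) + 3.845 × 0.5868 = 6.457 mg/L.
DO = 9.88 − 6.457 = 3.423 mg/L.

DO ≈ 3.42 mg/L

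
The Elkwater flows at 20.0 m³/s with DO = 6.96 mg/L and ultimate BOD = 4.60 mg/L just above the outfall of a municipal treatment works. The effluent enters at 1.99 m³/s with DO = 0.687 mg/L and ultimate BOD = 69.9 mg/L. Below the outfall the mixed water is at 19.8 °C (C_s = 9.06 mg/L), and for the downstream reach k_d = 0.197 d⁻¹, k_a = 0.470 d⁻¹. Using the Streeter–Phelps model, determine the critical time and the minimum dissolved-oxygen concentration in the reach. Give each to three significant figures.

t_c ≈ 1.60 d; minimum DO ≈ 5.84 mg/L

Mixed DO = (20.0×6.96 + 1.99×0.687)/(20.0+1.99) = 140.6/21.99 = 6.392 mg/L.
Mixed L₀ = (20.0×4.60 + 1.99×69.9)/(21.99) = 231.1/21.99 = 10.51 mg/L.
Initial deficit D₀ = C_s − DO₀ = 9.06 − 6.392 = 2.668 mg/L.
t_c = (1/0.2730) ln[(0.470/0.197)(1 − 2.668×0.2730/(0.197×10.51))] = 3.663 × ln(1.547) = 1.597 d.
D_c = (0.197/0.470) × 10.51 × e^(−0.197×1.597) = 0.4191 × 10.51 × 0.7301 = 3.216 mg/L.
Minimum DO = 9.06 − 3.216 = 5.844 mg/L.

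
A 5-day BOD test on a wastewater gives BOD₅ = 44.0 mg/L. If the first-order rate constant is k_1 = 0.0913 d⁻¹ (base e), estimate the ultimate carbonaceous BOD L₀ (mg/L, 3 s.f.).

L₀ ≈ 120 mg/L

BOD₅ = L₀(1 − e^(−5k_1)) ⇒ L₀ = BOD₅ / (1 − e^(−5×0.0913))
= 44.0 / (1 − 0.6335) = 44.0 / 0.3665 = 120.1 mg/L.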